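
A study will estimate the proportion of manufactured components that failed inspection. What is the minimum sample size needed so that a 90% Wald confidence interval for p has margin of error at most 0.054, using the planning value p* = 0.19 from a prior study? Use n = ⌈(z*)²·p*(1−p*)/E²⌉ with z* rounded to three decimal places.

n = 143

z* = 1.645 at the 90% level.
p*(1−p*) = 0.19·0.81 = 0.1539.
(z*)²·p*(1−p*)/E² = 2.706025·0.1539/0.002916 = 142.818.
⌈142.818⌉ = 143.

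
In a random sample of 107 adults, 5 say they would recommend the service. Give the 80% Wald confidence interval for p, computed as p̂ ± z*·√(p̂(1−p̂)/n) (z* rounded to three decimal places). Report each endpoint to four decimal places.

With x = 5 successes in n = 107, p̂ = 0.04673.
SE(p̂) = √(0.04673·0.95327/107) = 0.020404.
z* = 1.282 at the 80% level.
Margin = 1.282·0.020404 = 0.02616.
Interval: 0.04673 ± 0.02616 → (0.0206, 0.0729).

(0.0206, 0.0729)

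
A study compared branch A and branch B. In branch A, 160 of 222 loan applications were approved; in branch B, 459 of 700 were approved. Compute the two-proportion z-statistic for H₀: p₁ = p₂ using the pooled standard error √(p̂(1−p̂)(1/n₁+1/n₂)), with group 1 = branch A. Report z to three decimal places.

Sample proportions: p̂₁ = 160/222 = 0.72072 and p̂₂ = 459/700 = 0.65571.
Pooled p̂ = (160+459)/(222+700) = 619/922 = 0.67137.
SE = √[p̂(1−p̂)(1/n₁+1/n₂)] = √[0.67137·0.32863·(1/222+1/700)] ≈ 0.036181.
z = (p̂₁ − p̂₂)/SE = (0.72072 − 0.65571)/0.036181 = 0.06501/0.036181 = 1.797.

z = 1.797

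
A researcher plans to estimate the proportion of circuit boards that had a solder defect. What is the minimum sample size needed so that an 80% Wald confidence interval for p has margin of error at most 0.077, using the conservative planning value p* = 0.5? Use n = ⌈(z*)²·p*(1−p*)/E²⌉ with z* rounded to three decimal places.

z* = 1.282 at the 80% level.
p*(1−p*) = 0.50·0.50 = 0.2500.
Required n before rounding: 1.643524 × 0.2500 / 0.077² = 69.300.
⌈69.300⌉ = 70.

n = 70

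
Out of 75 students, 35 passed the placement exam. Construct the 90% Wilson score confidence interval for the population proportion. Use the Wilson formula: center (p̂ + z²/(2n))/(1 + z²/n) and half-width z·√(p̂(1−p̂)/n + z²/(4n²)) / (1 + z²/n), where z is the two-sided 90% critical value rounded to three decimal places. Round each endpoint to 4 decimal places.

(0.3747, 0.5609)

Here p̂ = 35/75 = 0.46667 and z = 1.645 (z² = 2.706025).
Denominator 1 + z²/n = 1 + 2.706025/75 = 1.036080.
Center = (0.46667 + 0.018040)/1.036080 = 0.46783.
Radicand: p̂(1−p̂)/n + z²/(4n²) = 0.003318519 + 0.000120268 = 0.003438787.
Half-width = z·√(radicand)/denom = 1.645·0.058641/1.036080 = 0.09311.
CI: 0.46783 ± 0.09311 = (0.3747, 0.5609).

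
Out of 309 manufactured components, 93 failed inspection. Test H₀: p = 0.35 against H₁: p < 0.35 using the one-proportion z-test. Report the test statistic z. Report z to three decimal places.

Sample proportion p̂ = 93/309 = 0.30097.
SE₀ = √(0.35·0.65/309) = 0.027134.
Test statistic: z = -0.04903/0.027134 = -1.807.

z = -1.807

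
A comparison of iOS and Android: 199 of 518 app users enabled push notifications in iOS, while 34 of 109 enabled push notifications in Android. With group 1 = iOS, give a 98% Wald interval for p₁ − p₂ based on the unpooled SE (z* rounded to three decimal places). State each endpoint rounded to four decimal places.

(-0.0423, 0.1868)

p̂₁ = 199/518 = 0.38417, p̂₂ = 34/109 = 0.31193; p̂₁ − p̂₂ = 0.07224.
SE = √(0.000456725 + 0.001969068) = √0.002425793 = 0.049252.
z* = 2.326 at the 98% level. Margin of error = 0.11456.
CI: 0.07224 ± 0.11456 = (-0.0423, 0.1868).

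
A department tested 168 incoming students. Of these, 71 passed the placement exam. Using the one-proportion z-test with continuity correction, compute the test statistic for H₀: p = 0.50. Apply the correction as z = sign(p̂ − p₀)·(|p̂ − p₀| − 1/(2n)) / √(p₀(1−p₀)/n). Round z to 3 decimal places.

z = -1.929

The sample proportion is 71/168 = 0.42262. p̂ − p₀ = -0.077381.
1/(2n) = 0.002976.
Corrected numerator: |-0.077381| − 0.002976 = 0.074405.
SE₀ = √(0.50·0.50/168) = 0.038576.
z = −0.074405/0.038576 = -1.929.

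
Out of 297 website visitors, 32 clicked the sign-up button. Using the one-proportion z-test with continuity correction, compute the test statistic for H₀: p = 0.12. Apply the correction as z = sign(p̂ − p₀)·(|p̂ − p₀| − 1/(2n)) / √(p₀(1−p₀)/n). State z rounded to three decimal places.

With x = 32 successes in n = 297, p̂ = 0.10774. p̂ − p₀ = -0.012256.
Continuity correction 1/(2n) = 1/594 = 0.001684.
Corrected numerator: |-0.012256| − 0.001684 = 0.010572.
Null standard error: √(0.12·0.88/297) = √0.000355556 = 0.018856.
z = −0.010572/0.018856 = -0.561.

z = -0.561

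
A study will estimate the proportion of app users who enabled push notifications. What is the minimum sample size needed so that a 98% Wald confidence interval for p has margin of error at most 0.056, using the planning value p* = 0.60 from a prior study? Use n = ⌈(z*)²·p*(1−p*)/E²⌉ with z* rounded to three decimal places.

n = 415

z* = 2.326 at the 98% level.
p*(1−p*) = 0.60·0.40 = 0.2400.
(z*)²·p*(1−p*)/E² = 5.410276·0.2400/0.003136 = 414.052.
⌈414.052⌉ = 415.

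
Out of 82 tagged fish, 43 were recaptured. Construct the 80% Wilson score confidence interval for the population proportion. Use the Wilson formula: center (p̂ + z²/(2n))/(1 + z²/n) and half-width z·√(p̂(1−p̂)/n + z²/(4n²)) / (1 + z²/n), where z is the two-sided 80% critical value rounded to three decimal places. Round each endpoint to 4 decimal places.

(0.4539, 0.5939)

Here p̂ = 43/82 = 0.52439 and z = 1.282 (z² = 1.643524).
Denominator 1 + z²/n = 1 + 1.643524/82 = 1.020043.
Adjusted center: (0.52439 + z²/(2n))/1.020043 = 0.52391.
Radicand: p̂(1−p̂)/n + z²/(4n²) = 0.003041526 + 0.000061107 = 0.003102633.
Half-width = 1.282·√0.003102633/1.020043 = 0.07001.
CI: 0.52391 ± 0.07001 = (0.4539, 0.5939).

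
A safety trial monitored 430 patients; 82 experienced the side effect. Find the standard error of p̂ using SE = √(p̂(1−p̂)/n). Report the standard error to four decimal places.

With x = 82 successes in n = 430, p̂ = 0.19070.
p̂(1−p̂) = 0.19070·0.80930 = 0.154334.
Dividing by n and taking the root: √0.000358916 = 0.0189.

SE = 0.0189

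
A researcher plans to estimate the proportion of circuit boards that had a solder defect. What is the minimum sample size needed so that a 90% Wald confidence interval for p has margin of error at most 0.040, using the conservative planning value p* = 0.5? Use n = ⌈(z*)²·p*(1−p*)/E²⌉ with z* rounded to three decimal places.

For 90% confidence, z* = 1.645.
p*(1−p*) = 0.50·0.50 = 0.2500.
(z*)²·p*(1−p*)/E² = 2.706025·0.2500/0.001600 = 422.816.
⌈422.816⌉ = 423.

n = 423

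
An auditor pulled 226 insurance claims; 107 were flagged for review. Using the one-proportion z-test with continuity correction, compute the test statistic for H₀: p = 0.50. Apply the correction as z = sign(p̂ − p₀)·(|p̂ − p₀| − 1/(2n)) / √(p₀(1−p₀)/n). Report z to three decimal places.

Sample proportion p̂ = 107/226 = 0.47345. p̂ − p₀ = -0.026549.
Continuity correction 1/(2n) = 1/452 = 0.002212.
Corrected numerator: |-0.026549| − 0.002212 = 0.024337.
Null standard error: √(0.50·0.50/226) = √0.001106195 = 0.033260.
z = (−)0.024337/0.033260 = -0.732.

z = -0.732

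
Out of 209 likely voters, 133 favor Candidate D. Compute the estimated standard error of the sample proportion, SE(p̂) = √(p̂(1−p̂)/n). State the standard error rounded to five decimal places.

SE = 0.03327

With x = 133 successes in n = 209, p̂ = 0.63636.
p̂(1−p̂) = 0.63636·0.36364 = 0.231406.
SE = √(0.231406/209) = √0.001107206 = 0.03327.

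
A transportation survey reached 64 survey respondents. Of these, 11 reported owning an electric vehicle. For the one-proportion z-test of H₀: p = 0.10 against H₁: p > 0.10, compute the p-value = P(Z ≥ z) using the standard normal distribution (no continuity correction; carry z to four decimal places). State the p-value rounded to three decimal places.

The sample proportion is 11/64 = 0.17188.
SE₀ = √(0.10·0.90/64) = 0.037500.
Test statistic (full precision, shown to 4 dp): z = (11/64 − 0.10)/SE₀ ≈ 1.9167.
p-value = P(Z ≥ z) with z = 1.9167 → 0.028.

p-value = 0.028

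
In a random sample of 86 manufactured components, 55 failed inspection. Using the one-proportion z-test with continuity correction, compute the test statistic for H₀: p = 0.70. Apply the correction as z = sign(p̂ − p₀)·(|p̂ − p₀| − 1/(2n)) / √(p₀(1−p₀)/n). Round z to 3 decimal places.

z = -1.106

p̂ = 55/86 = 0.63953. p̂ − p₀ = -0.060465.
Continuity correction 1/(2n) = 1/172 = 0.005814.
Corrected numerator: |-0.060465| − 0.005814 = 0.054651.
SE₀ = √(0.70·0.30/86) = 0.049415.
z = (−)0.054651/0.049415 = -1.106.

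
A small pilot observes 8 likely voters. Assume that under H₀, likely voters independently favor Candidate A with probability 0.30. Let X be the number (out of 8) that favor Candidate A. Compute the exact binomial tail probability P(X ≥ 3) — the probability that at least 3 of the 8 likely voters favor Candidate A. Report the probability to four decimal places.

P = 0.4482

X ~ Binomial(n=8, p=0.30).
P(X ≥ 3) = Σ_{j=3}^{8} C(8,j)·0.30^j·0.70^{8−j}.
= 0.254122 + 0.136137 + 0.046675 + 0.010002 + 0.001225 + 0.000066 = 0.4482.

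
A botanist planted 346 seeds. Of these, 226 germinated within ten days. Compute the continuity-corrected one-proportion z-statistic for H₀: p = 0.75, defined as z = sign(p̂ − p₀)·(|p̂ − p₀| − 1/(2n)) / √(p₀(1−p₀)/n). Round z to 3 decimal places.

z = -4.097

The sample proportion is 226/346 = 0.65318. p̂ − p₀ = -0.096821.
Continuity correction 1/(2n) = 1/692 = 0.001445.
Corrected numerator: |-0.096821| − 0.001445 = 0.095376.
Null standard error: √(0.75·0.25/346) = √0.000541908 = 0.023279.
z = −0.095376/0.023279 = -4.097.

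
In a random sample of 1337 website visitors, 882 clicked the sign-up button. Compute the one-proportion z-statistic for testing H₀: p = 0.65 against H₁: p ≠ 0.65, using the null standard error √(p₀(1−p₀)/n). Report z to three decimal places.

z = 0.743

With x = 882 successes in n = 1337, p̂ = 0.65969.
Under H₀, SE = √(p₀(1−p₀)/n) = √(0.65·0.35/1337) = √0.000170157 = 0.013044.
z = (0.65969 − 0.65)/0.013044 = 0.00969/0.013044 = 0.743.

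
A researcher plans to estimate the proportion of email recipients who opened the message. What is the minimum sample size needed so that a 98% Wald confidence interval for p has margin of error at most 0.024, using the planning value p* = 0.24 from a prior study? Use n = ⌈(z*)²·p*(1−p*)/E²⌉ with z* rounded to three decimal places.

For 98% confidence, z* = 2.326.
p*(1−p*) = 0.1824.
(z*)²·p*(1−p*)/E² = 5.410276·0.1824/0.000576 = 1713.254.
⌈1713.254⌉ = 1714.

n = 1714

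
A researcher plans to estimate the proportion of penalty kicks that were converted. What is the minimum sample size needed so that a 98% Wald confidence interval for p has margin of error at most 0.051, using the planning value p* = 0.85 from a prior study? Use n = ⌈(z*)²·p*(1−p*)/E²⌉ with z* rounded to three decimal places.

The 98% critical value is z* = 2.326.
p*(1−p*) = 0.85·0.15 = 0.1275.
(z*)²·p*(1−p*)/E² = 5.410276·0.1275/0.002601 = 265.210.
⌈265.210⌉ = 266.

n = 266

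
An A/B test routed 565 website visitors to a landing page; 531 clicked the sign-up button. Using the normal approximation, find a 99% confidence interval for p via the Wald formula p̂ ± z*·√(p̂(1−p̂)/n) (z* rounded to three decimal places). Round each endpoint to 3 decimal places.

(0.914, 0.966)

The sample proportion is 531/565 = 0.93982.
Standard error of p̂: √(0.056556/565) = √0.000100099 = 0.010005.
z* = 2.576 at the 99% level.
Margin = 2.576·0.010005 = 0.02577.
Interval: 0.93982 ± 0.02577 → (0.914, 0.966).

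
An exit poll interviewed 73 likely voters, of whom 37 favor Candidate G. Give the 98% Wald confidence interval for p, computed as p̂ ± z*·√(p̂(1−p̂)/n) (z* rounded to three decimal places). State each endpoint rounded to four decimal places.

(0.3707, 0.6430)

p̂ = 37/73 = 0.50685.
SE(p̂) = √(0.50685·0.49315/73) = 0.058515.
For 98% confidence, z* = 2.326.
Margin of error: 2.326 × 0.058515 = 0.13611.
So the interval runs from 0.3707 to 0.6430.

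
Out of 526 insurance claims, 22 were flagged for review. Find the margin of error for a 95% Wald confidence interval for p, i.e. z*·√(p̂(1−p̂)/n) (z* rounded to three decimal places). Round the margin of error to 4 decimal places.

The sample proportion is 22/526 = 0.04183.
SE(p̂) = √(0.04183·0.95817/526) = 0.008729.
The 95% critical value is z* = 1.960.
ME = 1.960·0.008729 = 0.0171.

ME = 0.0171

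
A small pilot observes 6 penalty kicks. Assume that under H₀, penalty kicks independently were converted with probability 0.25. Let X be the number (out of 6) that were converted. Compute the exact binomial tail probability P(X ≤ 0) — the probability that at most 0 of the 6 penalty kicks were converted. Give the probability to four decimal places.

X is binomial with n = 6 and p = 0.25.
P(X ≤ 0) = C(6,0)·0.25^0·0.75^6.
= 0.177979 = 0.1780.

P = 0.1780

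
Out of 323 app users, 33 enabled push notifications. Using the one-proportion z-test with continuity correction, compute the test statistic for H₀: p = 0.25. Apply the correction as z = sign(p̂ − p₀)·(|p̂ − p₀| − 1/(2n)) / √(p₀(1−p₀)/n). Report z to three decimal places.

z = -6.072

The sample proportion is 33/323 = 0.10217. p̂ − p₀ = -0.147833.
1/(2n) = 0.001548.
Corrected numerator: |-0.147833| − 0.001548 = 0.146285.
SE₀ = √(0.25·0.75/323) = 0.024093.
z = (−)0.146285/0.024093 = -6.072.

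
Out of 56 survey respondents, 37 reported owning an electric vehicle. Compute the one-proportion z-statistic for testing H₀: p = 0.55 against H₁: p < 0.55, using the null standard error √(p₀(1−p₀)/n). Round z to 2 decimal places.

z = 1.67

With x = 37 successes in n = 56, p̂ = 0.66071.
Null standard error: √(0.55·0.45/56) = √0.004419643 = 0.066480.
Test statistic: z = 0.11071/0.066480 = 1.67.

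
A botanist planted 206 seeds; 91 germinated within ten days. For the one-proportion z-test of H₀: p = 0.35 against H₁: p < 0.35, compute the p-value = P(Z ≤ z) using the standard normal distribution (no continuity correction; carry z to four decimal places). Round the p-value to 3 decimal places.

p̂ = 91/206 = 0.44175.
Under H₀, SE = √(p₀(1−p₀)/n) = √(0.35·0.65/206) = √0.001104369 = 0.033232.
Test statistic (full precision, shown to 4 dp): z = (91/206 − 0.35)/SE₀ ≈ 2.7608.
p-value = P(Z ≤ z) with z = 2.7608 → 0.997.

p-value = 0.997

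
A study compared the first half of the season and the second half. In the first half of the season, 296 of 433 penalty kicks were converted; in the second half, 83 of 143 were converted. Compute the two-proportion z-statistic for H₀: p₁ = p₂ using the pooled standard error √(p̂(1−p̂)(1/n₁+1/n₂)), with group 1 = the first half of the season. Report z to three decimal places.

p̂₁ = 296/433 = 0.68360, p̂₂ = 83/143 = 0.58042.
Pooled p̂ = (296+83)/(433+143) = 379/576 = 0.65799.
Pooled SE = √[0.2250404·0.00930248] ≈ 0.045754.
z = (p̂₁ − p̂₂)/SE = (0.68360 − 0.58042)/0.045754 = 0.10318/0.045754 = 2.255.

z = 2.255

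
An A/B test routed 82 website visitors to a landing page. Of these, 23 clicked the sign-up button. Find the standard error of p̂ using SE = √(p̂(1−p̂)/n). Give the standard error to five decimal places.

Sample proportion p̂ = 23/82 = 0.28049.
p̂(1−p̂) = 0.201815.
SE = √(0.201815/82) = √0.002461159 = 0.04961.

SE = 0.04961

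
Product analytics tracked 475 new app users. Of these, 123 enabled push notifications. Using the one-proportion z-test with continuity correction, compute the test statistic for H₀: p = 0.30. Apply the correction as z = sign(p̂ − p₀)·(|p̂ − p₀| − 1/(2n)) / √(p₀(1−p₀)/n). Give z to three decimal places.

z = -1.902

Sample proportion p̂ = 123/475 = 0.25895. p̂ − p₀ = -0.041053.
1/(2n) = 0.001053.
Corrected numerator: |-0.041053| − 0.001053 = 0.040000.
Under H₀, SE = √(p₀(1−p₀)/n) = √(0.30·0.70/475) = √0.000442105 = 0.021026.
z = (−)0.040000/0.021026 = -1.902.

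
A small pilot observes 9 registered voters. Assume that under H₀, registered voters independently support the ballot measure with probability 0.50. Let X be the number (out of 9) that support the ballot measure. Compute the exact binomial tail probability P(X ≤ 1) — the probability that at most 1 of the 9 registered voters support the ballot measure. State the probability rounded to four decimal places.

X ~ Binomial(n=9, p=0.50).
P(X ≤ 1) = C(9,0)·0.50^0·0.50^9 + C(9,1)·0.50^1·0.50^8.
= 0.001953 + 0.017578 = 0.0195.

P = 0.0195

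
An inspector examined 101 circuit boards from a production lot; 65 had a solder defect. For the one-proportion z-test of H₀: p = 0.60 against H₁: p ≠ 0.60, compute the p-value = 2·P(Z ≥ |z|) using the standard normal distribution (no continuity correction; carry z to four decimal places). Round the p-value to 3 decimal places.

p-value = 0.371

p̂ = 65/101 = 0.64356.
Under H₀, SE = √(p₀(1−p₀)/n) = √(0.60·0.40/101) = √0.002376238 = 0.048747.
z = (p̂ − p₀)/SE = (65/101 − 0.60)/0.048747 ≈ 0.8937.
p-value = 2·P(Z ≥ |z|) with z = 0.8937 → 0.371.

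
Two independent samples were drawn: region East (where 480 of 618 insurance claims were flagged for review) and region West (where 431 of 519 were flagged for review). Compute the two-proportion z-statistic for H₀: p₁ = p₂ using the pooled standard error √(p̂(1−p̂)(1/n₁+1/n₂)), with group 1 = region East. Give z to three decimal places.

z = -2.262

Sample proportions: p̂₁ = 480/618 = 0.77670 and p̂₂ = 431/519 = 0.83044.
Pooled p̂ = (480+431)/(618+519) = 911/1137 = 0.80123.
Pooled SE = √[0.1592597·0.00354491] ≈ 0.023760.
z = -0.05374/0.023760 = -2.262.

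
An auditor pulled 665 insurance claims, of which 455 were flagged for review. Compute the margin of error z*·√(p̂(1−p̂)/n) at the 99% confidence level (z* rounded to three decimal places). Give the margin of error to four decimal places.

With x = 455 successes in n = 665, p̂ = 0.68421.
SE = √(p̂(1−p̂)/n) = √(0.216066/665) = 0.018025.
For 99% confidence, z* = 2.576.
ME = 2.576·0.018025 = 0.0464.

ME = 0.0464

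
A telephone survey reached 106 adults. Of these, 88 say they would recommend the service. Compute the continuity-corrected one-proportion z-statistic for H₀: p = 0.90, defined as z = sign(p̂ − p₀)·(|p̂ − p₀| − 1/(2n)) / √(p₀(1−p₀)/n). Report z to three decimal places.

z = -2.234

p̂ = 88/106 = 0.83019. p̂ − p₀ = -0.069811.
1/(2n) = 0.004717.
Corrected numerator: |-0.069811| − 0.004717 = 0.065094.
Under H₀, SE = √(p₀(1−p₀)/n) = √(0.90·0.10/106) = √0.000849057 = 0.029139.
z = −0.065094/0.029139 = -2.234.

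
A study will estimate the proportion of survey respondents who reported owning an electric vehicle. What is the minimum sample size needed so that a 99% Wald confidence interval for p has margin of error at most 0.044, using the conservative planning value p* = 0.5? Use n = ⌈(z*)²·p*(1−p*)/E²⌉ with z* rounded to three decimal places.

z* = 2.576 at the 99% level.
p*(1−p*) = 0.50·0.50 = 0.2500.
Required n before rounding: 6.635776 × 0.2500 / 0.044² = 856.893.
⌈856.893⌉ = 857.

n = 857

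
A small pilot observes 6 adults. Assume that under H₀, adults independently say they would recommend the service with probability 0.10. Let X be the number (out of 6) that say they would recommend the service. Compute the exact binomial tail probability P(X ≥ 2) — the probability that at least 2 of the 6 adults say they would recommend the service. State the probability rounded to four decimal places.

X is binomial with n = 6 and p = 0.10.
P(X ≥ 2) = Σ_{j=2}^{6} C(6,j)·0.10^j·0.90^{6−j}.
= 0.098415 + 0.014580 + 0.001215 + 0.000054 + 0.000001 = 0.1143.

P = 0.1143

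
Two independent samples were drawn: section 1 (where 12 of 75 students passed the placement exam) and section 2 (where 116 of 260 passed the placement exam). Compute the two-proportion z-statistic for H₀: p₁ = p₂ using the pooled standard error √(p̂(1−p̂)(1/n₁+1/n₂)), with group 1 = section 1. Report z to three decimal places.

p̂₁ = 12/75 = 0.16000, p̂₂ = 116/260 = 0.44615.
Pooled p̂ = (12+116)/(75+260) = 128/335 = 0.38209.
Pooled SE = √[0.2360971·0.01717949] ≈ 0.063687.
z = (p̂₁ − p̂₂)/SE = (0.16000 − 0.44615)/0.063687 = -0.28615/0.063687 = -4.493.

z = -4.493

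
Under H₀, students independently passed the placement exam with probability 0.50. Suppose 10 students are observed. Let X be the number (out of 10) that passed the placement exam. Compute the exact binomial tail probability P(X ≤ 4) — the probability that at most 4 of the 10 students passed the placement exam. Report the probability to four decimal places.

P = 0.3770

X ~ Binomial(n=10, p=0.50).
P(X ≤ 4) = Σ_{j=0}^{4} C(10,j)·0.50^j·0.50^{10−j}.
= 0.000977 + 0.009766 + 0.043945 + 0.117188 + 0.205078 = 0.3770.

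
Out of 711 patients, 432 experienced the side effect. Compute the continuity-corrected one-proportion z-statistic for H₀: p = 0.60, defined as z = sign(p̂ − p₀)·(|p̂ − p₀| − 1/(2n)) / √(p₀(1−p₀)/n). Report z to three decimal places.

z = 0.375

Sample proportion p̂ = 432/711 = 0.60759. p̂ − p₀ = 0.007595.
Continuity correction 1/(2n) = 1/1422 = 0.000703.
Corrected numerator: |0.007595| − 0.000703 = 0.006892.
Under H₀, SE = √(p₀(1−p₀)/n) = √(0.60·0.40/711) = √0.000337553 = 0.018373.
z = (+)0.006892/0.018373 = 0.375.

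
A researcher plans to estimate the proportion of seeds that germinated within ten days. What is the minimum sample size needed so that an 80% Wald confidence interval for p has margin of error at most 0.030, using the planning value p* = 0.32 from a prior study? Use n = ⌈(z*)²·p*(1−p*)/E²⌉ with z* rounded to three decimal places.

n = 398

For 80% confidence, z* = 1.282.
p*(1−p*) = 0.32·0.68 = 0.2176.
(z*)²·p*(1−p*)/E² = 1.643524·0.2176/0.000900 = 397.368.
⌈397.368⌉ = 398.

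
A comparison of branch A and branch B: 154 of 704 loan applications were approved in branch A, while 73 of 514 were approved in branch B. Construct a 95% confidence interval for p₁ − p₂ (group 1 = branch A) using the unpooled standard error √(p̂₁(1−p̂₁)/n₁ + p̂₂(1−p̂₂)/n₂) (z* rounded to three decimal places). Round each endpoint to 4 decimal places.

(0.0338, 0.1197)

p̂₁ = 154/704 = 0.21875, p̂₂ = 73/514 = 0.14202; p̂₁ − p̂₂ = 0.07673.
SE = √(0.000242753 + 0.000237068) = √0.000479821 = 0.021905.
z* = 1.960 at the 95% level. Margin of error = 0.04293.
CI: 0.07673 ± 0.04293 = (0.0338, 0.1197).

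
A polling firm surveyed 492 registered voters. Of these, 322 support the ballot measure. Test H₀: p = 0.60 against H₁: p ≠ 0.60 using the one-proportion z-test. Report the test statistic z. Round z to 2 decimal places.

The sample proportion is 322/492 = 0.65447.
Under H₀, SE = √(p₀(1−p₀)/n) = √(0.60·0.40/492) = √0.000487805 = 0.022086.
Test statistic: z = 0.05447/0.022086 = 2.47.

z = 2.47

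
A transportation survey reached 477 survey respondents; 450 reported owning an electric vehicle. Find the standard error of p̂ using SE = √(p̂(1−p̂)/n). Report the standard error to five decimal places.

SE = 0.01058

The sample proportion is 450/477 = 0.94340.
p̂(1−p̂) = 0.94340·0.05660 = 0.053396.
SE = √(0.053396/477) = √0.000111941 = 0.01058.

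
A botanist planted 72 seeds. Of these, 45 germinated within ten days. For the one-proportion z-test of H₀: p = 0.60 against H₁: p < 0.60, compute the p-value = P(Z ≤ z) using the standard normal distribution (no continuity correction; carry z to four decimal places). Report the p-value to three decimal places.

p-value = 0.667

p̂ = 45/72 = 0.62500.
Null standard error: √(0.60·0.40/72) = √0.003333333 = 0.057735.
Test statistic (full precision, shown to 4 dp): z = (45/72 − 0.60)/SE₀ ≈ 0.4330.
From the standard normal, P(Z ≤ z) = 0.667.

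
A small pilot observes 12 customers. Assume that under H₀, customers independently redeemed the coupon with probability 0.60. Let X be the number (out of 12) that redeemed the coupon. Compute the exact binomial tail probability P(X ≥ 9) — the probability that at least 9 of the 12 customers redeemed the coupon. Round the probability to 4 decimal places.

P = 0.2253

X is binomial with n = 12 and p = 0.60.
P(X ≥ 9) = C(12,9)·0.60^9·0.40^3 + C(12,10)·0.60^10·0.40^2 + C(12,11)·0.60^11·0.40^1 + C(12,12)·0.60^12·0.40^0.
= 0.141894 + 0.063852 + 0.017414 + 0.002177 = 0.2253.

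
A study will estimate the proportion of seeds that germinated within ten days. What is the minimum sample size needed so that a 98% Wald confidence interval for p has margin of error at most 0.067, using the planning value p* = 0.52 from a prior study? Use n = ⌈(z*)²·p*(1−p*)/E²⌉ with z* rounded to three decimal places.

The 98% critical value is z* = 2.326.
p*(1−p*) = 0.52·0.48 = 0.2496.
(z*)²·p*(1−p*)/E² = 5.410276·0.2496/0.004489 = 300.825.
Rounding up, n = 301.

n = 301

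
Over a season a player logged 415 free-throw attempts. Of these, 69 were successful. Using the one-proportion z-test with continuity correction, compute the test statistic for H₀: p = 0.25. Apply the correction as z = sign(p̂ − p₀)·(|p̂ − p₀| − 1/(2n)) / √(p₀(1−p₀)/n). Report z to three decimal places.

z = -3.883

With x = 69 successes in n = 415, p̂ = 0.16627. p̂ − p₀ = -0.083735.
1/(2n) = 0.001205.
Corrected numerator: |-0.083735| − 0.001205 = 0.082530.
Under H₀, SE = √(p₀(1−p₀)/n) = √(0.25·0.75/415) = √0.000451807 = 0.021256.
z = (−)0.082530/0.021256 = -3.883.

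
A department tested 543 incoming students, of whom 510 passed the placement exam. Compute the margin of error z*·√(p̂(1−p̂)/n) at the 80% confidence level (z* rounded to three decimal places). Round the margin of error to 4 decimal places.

ME = 0.0131

p̂ = 510/543 = 0.93923.
SE(p̂) = √(0.93923·0.06077/543) = 0.010253.
The 80% critical value is z* = 1.282.
So ME = 0.0131.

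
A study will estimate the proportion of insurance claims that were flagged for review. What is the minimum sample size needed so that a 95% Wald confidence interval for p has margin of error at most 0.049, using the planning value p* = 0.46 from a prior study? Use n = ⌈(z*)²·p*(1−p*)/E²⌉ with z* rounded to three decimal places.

n = 398

For 95% confidence, z* = 1.960.
p*(1−p*) = 0.2484.
Required n before rounding: 3.841600 × 0.2484 / 0.049² = 397.440.
⌈397.440⌉ = 398.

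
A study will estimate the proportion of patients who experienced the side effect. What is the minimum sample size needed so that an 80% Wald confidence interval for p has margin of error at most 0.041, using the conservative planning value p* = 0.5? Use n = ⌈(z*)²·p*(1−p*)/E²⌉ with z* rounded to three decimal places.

z* = 1.282 at the 80% level.
p*(1−p*) = 0.2500.
(z*)²·p*(1−p*)/E² = 1.643524·0.2500/0.001681 = 244.427.
Rounding up, n = 245.

n = 245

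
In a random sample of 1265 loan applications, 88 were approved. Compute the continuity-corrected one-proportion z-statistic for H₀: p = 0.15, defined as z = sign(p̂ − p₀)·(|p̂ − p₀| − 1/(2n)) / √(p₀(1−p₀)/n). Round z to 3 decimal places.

z = -7.973

p̂ = 88/1265 = 0.06957. p̂ − p₀ = -0.080435.
1/(2n) = 0.000395.
Corrected numerator: |-0.080435| − 0.000395 = 0.080040.
Null standard error: √(0.15·0.85/1265) = √0.000100791 = 0.010039.
z = (−)0.080040/0.010039 = -7.973.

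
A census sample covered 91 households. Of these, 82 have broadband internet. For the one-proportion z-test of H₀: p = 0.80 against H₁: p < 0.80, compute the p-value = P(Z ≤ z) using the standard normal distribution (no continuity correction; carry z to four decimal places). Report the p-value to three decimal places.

Sample proportion p̂ = 82/91 = 0.90110.
Under H₀, SE = √(p₀(1−p₀)/n) = √(0.80·0.20/91) = √0.001758242 = 0.041931.
Test statistic (full precision, shown to 4 dp): z = (82/91 − 0.80)/SE₀ ≈ 2.4111.
From the standard normal, P(Z ≤ z) = 0.992.

p-value = 0.992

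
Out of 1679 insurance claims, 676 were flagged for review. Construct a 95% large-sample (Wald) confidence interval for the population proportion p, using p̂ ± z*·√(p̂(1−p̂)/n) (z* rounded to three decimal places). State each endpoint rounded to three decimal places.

(0.379, 0.426)

Sample proportion p̂ = 676/1679 = 0.40262.
SE = √(p̂(1−p̂)/n) = √(0.240517/1679) = 0.011969.
z* = 1.960 at the 95% level.
Margin of error: 1.960 × 0.011969 = 0.02346.
CI: 0.40262 ± 0.02346 = (0.379, 0.426).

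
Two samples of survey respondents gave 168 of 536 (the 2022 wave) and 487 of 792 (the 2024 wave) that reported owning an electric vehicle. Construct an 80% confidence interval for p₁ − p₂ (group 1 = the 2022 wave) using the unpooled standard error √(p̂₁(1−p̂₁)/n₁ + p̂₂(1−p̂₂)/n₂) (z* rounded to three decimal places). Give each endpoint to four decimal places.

(-0.3354, -0.2675)

p̂₁ = 0.31343, p̂₂ = 0.61490, so the observed difference is -0.30147.
SE = √(0.000401479 + 0.000298988) = √0.000700467 = 0.026466.
The 80% critical value is z* = 1.282. Margin of error = 0.03393.
CI: -0.30147 ± 0.03393 = (-0.3354, -0.2675).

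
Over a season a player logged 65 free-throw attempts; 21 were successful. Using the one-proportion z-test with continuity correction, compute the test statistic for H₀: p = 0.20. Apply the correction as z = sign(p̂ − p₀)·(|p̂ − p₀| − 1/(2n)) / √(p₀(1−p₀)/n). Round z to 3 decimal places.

z = 2.326

With x = 21 successes in n = 65, p̂ = 0.32308. p̂ − p₀ = 0.123077.
1/(2n) = 0.007692.
Corrected numerator: |0.123077| − 0.007692 = 0.115385.
Under H₀, SE = √(p₀(1−p₀)/n) = √(0.20·0.80/65) = √0.002461538 = 0.049614.
z = (+)0.115385/0.049614 = 2.326.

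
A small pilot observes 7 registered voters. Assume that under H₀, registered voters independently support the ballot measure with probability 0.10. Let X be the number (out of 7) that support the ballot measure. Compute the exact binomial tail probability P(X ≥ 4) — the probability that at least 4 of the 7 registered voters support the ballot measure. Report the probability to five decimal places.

X is binomial with n = 7 and p = 0.10.
P(X ≥ 4) = C(7,4)·0.10^4·0.90^3 + C(7,5)·0.10^5·0.90^2 + C(7,6)·0.10^6·0.90^1 + C(7,7)·0.10^7·0.90^0.
= 0.002552 + 0.000170 + 0.000006 + 0.000000 = 0.00273.

P = 0.00273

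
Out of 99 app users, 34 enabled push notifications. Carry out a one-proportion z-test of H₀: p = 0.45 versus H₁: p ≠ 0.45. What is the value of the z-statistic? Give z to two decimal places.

The sample proportion is 34/99 = 0.34343.
Under H₀, SE = √(p₀(1−p₀)/n) = √(0.45·0.55/99) = √0.002500000 = 0.050000.
Test statistic: z = -0.10657/0.050000 = -2.13.

z = -2.13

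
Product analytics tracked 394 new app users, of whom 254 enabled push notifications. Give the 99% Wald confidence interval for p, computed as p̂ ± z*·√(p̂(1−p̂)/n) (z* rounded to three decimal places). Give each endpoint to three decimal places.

Sample proportion p̂ = 254/394 = 0.64467.
Standard error of p̂: √(0.229071/394) = √0.000581397 = 0.024112.
z* = 2.576 at the 99% level.
Margin = 2.576·0.024112 = 0.06211.
So the interval runs from 0.583 to 0.707.

(0.583, 0.707)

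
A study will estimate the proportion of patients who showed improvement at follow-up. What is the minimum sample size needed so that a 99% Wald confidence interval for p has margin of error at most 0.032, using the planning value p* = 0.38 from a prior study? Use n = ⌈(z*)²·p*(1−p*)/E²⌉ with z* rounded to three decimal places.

z* = 2.576 at the 99% level.
p*(1−p*) = 0.2356.
(z*)²·p*(1−p*)/E² = 6.635776·0.2356/0.001024 = 1526.747.
⌈1526.747⌉ = 1527.

n = 1527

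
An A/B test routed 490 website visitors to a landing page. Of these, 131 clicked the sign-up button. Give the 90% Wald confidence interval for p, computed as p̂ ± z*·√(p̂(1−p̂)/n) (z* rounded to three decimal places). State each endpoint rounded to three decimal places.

(0.234, 0.300)

Sample proportion p̂ = 131/490 = 0.26735.
Standard error of p̂: √(0.195873/490) = √0.000399740 = 0.019993.
The 90% critical value is z* = 1.645.
Margin = 1.645·0.019993 = 0.03289.
So the interval runs from 0.234 to 0.300.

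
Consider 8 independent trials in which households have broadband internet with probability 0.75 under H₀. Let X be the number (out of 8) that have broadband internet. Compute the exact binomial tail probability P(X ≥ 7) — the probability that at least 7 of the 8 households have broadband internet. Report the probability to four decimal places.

P = 0.3671

X is binomial with n = 8 and p = 0.75.
P(X ≥ 7) = C(8,7)·0.75^7·0.25^1 + C(8,8)·0.75^8·0.25^0.
= 0.266968 + 0.100113 = 0.3671.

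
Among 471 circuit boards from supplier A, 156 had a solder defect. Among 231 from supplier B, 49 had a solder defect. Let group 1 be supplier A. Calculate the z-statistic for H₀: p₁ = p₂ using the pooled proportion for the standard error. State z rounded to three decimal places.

p̂₁ = 156/471 = 0.33121, p̂₂ = 49/231 = 0.21212.
Pooled p̂ = (156+49)/(471+231) = 205/702 = 0.29202.
Pooled SE = √[0.2067455·0.00645215] ≈ 0.036523.
z = (p̂₁ − p̂₂)/SE = (0.33121 − 0.21212)/0.036523 = 0.11909/0.036523 = 3.261.

z = 3.261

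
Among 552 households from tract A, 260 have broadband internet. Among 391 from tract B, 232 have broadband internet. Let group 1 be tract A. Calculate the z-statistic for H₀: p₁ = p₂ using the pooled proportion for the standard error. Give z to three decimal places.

p̂₁ = 260/552 = 0.47101, p̂₂ = 232/391 = 0.59335.
Pooling: p̂ = 492/943 = 0.52174.
Pooled SE = √[0.2495274·0.00436914] ≈ 0.033018.
z = -0.12234/0.033018 = -3.705.

z = -3.705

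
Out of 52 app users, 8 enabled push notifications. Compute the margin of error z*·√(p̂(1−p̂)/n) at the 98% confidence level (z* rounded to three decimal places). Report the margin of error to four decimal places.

ME = 0.1164

p̂ = 8/52 = 0.15385.
SE = √(p̂(1−p̂)/n) = √(0.130178/52) = 0.050034.
The 98% critical value is z* = 2.326.
ME = 2.326·0.050034 = 0.1164.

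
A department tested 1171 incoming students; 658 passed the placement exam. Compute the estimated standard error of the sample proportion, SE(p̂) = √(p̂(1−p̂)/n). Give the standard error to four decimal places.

SE = 0.0145

Sample proportion p̂ = 658/1171 = 0.56191.
p̂(1−p̂) = 0.246167.
SE = √(0.246167/1171) = 0.0145.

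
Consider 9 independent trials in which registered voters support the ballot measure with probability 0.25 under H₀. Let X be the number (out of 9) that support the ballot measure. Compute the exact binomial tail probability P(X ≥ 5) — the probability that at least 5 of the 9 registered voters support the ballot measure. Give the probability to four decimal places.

X is binomial with n = 9 and p = 0.25.
P(X ≥ 5) = Σ_{j=5}^{9} C(9,j)·0.25^j·0.75^{9−j}.
= 0.038933 + 0.008652 + 0.001236 + 0.000103 + 0.000004 = 0.0489.

P = 0.0489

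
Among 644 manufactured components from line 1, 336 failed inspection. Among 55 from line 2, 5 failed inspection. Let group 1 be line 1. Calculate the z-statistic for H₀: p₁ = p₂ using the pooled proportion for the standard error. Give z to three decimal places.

z = 6.136

p̂₁ = 336/644 = 0.52174, p̂₂ = 5/55 = 0.09091.
Pooled p̂ = (336+5)/(644+55) = 341/699 = 0.48784.
SE = √[p̂(1−p̂)(1/n₁+1/n₂)] = √[0.48784·0.51216·(1/644+1/55)] ≈ 0.070219.
z = (p̂₁ − p̂₂)/SE = (0.52174 − 0.09091)/0.070219 = 0.43083/0.070219 = 6.136.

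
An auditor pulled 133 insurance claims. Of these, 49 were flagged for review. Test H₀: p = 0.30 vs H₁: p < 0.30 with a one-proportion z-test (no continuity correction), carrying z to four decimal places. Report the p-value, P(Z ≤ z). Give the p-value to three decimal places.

p-value = 0.957

The sample proportion is 49/133 = 0.36842.
Null standard error: √(0.30·0.70/133) = √0.001578947 = 0.039736.
Test statistic (full precision, shown to 4 dp): z = (49/133 − 0.30)/SE₀ ≈ 1.7219.
p-value = P(Z ≤ z) with z = 1.7219 → 0.957.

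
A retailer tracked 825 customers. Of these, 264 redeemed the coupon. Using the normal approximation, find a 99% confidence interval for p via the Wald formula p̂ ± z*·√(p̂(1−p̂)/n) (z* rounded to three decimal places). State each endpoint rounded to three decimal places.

p̂ = 264/825 = 0.32000.
Standard error of p̂: √(0.217600/825) = √0.000263758 = 0.016241.
The 99% critical value is z* = 2.576.
Margin of error: 2.576 × 0.016241 = 0.04184.
CI: 0.32000 ± 0.04184 = (0.278, 0.362).

(0.278, 0.362)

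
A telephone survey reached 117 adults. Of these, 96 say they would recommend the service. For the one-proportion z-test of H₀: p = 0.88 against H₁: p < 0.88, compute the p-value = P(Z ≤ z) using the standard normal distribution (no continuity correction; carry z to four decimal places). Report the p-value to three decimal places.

p̂ = 96/117 = 0.82051.
Under H₀, SE = √(p₀(1−p₀)/n) = √(0.88·0.12/117) = √0.000902564 = 0.030043.
Test statistic (full precision, shown to 4 dp): z = (96/117 − 0.88)/SE₀ ≈ -1.9801.
From the standard normal, P(Z ≤ z) = 0.024.

p-value = 0.024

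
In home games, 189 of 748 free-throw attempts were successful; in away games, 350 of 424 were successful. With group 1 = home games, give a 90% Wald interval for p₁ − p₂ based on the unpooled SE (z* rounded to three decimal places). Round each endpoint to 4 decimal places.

(-0.6128, -0.5328)

p̂₁ = 189/748 = 0.25267, p̂₂ = 350/424 = 0.82547; p̂₁ − p̂₂ = -0.57280.
SE = √(0.000252446 + 0.000339783) = √0.000592229 = 0.024336.
For 90% confidence, z* = 1.645. Margin of error = 0.04003.
So the interval runs from -0.6128 to -0.5328.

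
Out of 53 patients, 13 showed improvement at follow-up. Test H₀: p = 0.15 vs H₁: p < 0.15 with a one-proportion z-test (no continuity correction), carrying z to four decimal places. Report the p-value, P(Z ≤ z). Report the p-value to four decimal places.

The sample proportion is 13/53 = 0.24528.
SE₀ = √(0.15·0.85/53) = 0.049048.
Test statistic (full precision, shown to 4 dp): z = (13/53 − 0.15)/SE₀ ≈ 1.9427.
p-value = P(Z ≤ z) with z = 1.9427 → 0.9740.

p-value = 0.9740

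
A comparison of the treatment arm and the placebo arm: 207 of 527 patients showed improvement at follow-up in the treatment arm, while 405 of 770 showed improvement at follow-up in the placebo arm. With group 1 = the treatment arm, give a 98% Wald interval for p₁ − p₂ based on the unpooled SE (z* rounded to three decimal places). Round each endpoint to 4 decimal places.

p̂₁ = 207/527 = 0.39279, p̂₂ = 405/770 = 0.52597; p̂₁ − p̂₂ = -0.13318.
Unpooled SE = √(p̂₁(1−p̂₁)/n₁ + p̂₂(1−p̂₂)/n₂) = √(0.000452573 + 0.000323799) = 0.027863.
The 98% critical value is z* = 2.326. Margin of error = 0.06481.
Interval: -0.13318 ± 0.06481 → (-0.1980, -0.0684).

(-0.1980, -0.0684)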